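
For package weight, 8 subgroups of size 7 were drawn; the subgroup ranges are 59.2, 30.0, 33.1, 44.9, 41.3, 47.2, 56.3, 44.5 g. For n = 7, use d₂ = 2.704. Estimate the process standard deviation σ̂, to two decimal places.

R̄ = (59.2 + 30.0 + 33.1 + 44.9 + 41.3 + 47.2 + 56.3 + 44.5) / 8 = 44.5625
σ̂ = R̄ / d₂ = 44.5625 / 2.704 = 16.4802

16.48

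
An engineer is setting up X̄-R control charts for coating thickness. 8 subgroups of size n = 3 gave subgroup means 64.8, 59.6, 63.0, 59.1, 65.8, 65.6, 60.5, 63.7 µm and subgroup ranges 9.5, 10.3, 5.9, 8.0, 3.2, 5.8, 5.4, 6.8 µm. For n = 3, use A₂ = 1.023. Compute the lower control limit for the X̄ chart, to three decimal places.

55.742

X̄̄ = (64.8 + 59.6 + 63.0 + 59.1 + 65.8 + 65.6 + 60.5 + 63.7) / 8 = 502.1000 / 8 = 62.7625
R̄ = (9.5 + 10.3 + 5.9 + 8.0 + 3.2 + 5.8 + 5.4 + 6.8) / 8 = 54.9000 / 8 = 6.8625
LCL = X̄̄ − A₂·R̄ = 62.7625 − 1.023 × 6.8625 = 55.7422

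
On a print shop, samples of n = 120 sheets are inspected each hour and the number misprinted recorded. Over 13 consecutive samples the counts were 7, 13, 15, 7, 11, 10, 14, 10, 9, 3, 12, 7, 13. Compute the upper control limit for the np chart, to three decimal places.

p̄ = Σdᵢ / (k·n) = 131 / (13 × 120) = 0.08397
UCL = np̄ + 3·√(np̄(1−p̄)) = 10.0769 + 3 × √(10.0769×0.91603) = 10.0769 + 3 × 3.0382 = 19.1916

19.192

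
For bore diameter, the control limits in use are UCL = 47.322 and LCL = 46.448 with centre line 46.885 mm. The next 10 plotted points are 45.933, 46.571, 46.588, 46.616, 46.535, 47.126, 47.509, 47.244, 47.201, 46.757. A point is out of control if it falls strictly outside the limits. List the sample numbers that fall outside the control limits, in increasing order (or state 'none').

1, 7

Compare each point to [46.448, 47.322]: sample 1 = 45.933 < LCL; sample 7 = 47.509 > UCL.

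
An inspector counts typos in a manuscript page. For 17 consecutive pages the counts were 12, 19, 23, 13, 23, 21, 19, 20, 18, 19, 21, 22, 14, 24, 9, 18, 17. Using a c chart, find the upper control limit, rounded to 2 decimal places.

c̄ = (12 + 19 + 23 + 13 + 23 + 21 + 19 + 20 + 18 + 19 + 21 + 22 + 14 + 24 + 9 + 18 + 17) / 17 = 312 / 17 = 18.3529
UCL = c̄ + 3√c̄ = 18.3529 + 3 × √18.3529 = 18.3529 + 3 × 4.2840 = 31.2050

31.21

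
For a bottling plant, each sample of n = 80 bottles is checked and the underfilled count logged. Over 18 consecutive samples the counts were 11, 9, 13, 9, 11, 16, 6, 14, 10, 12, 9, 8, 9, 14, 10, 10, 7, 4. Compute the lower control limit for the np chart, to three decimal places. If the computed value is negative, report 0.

1.195

p̄ = Σdᵢ / (k·n) = 182 / (18 × 80) = 0.12639
LCL = np̄ − 3·√(np̄(1−p̄)) = 10.1111 − 3 × 2.9721 = 1.1949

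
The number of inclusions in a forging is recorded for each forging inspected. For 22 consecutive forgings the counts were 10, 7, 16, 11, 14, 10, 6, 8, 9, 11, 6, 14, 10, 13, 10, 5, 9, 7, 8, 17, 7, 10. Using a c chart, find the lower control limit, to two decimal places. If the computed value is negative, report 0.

c̄ = (10 + 7 + 16 + 11 + 14 + 10 + 6 + 8 + 9 + 11 + 6 + 14 + 10 + 13 + 10 + 5 + 9 + 7 + 8 + 17 + 7 + 10) / 22 = 218 / 22 = 9.9091
LCL = c̄ − 3√c̄ = 9.9091 − 3 × 3.1479 = 0.4655

0.47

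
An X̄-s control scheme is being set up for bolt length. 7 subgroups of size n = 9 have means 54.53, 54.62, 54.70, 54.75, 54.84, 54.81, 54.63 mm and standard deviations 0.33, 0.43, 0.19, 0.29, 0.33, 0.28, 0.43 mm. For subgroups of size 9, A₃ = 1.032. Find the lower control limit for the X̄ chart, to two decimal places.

54.36

X̄̄ = (54.53 + 54.62 + 54.70 + 54.75 + 54.84 + 54.81 + 54.63) / 7 = 54.6971
s̄ = (0.33 + 0.43 + 0.19 + 0.29 + 0.33 + 0.28 + 0.43) / 7 = 0.3257
LCL = X̄̄ − A₃·s̄ = 54.6971 − 1.032 × 0.3257 = 54.3610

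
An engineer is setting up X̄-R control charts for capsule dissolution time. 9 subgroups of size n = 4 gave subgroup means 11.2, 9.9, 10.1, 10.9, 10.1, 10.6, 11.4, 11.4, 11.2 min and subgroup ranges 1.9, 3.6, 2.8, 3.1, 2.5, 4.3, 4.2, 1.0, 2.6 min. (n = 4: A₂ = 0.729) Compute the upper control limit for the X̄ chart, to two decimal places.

X̄̄ = (11.2 + 9.9 + 10.1 + 10.9 + 10.1 + 10.6 + 11.4 + 11.4 + 11.2) / 9 = 96.8000 / 9 = 10.7556
R̄ = (1.9 + 3.6 + 2.8 + 3.1 + 2.5 + 4.3 + 4.2 + 1.0 + 2.6) / 9 = 26.0000 / 9 = 2.8889
UCL = X̄̄ + A₂·R̄ = 10.7556 + 0.729 × 2.8889 = 12.8616

12.86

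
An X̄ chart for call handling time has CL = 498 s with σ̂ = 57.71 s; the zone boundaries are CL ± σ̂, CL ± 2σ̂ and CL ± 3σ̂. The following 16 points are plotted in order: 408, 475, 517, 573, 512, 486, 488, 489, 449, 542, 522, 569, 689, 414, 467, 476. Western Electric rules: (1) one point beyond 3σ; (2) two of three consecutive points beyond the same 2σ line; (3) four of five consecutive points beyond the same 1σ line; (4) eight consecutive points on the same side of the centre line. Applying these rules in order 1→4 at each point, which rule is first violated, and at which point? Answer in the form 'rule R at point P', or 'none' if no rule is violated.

rule 1 at point 13

Zone of each point (C = within 1σ̂, B = 1σ̂–2σ̂, A = 2σ̂–3σ̂, * = beyond 3σ̂; sign = side of CL): 1:-B, 2:-C, 3:+C, 4:+B, 5:+C, 6:-C, 7:-C, 8:-C, 9:-C, 10:+C, 11:+C, 12:+B, 13:+*, 14:-B, 15:-C, 16:-C
Rule 1 (one point beyond the 3σ limits) is satisfied at point 13.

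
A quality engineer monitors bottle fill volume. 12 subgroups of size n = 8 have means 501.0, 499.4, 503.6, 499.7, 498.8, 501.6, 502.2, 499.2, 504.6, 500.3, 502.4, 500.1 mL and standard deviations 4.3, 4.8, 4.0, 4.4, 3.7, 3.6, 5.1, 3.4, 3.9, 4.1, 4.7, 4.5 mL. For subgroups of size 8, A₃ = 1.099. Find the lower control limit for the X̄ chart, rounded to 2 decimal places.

496.45

X̄̄ = (501.0 + 499.4 + 503.6 + 499.7 + 498.8 + 501.6 + 502.2 + 499.2 + 504.6 + 500.3 + 502.4 + 500.1) / 12 = 501.0750
s̄ = (4.3 + 4.8 + 4.0 + 4.4 + 3.7 + 3.6 + 5.1 + 3.4 + 3.9 + 4.1 + 4.7 + 4.5) / 12 = 4.2083
LCL = X̄̄ − A₃·s̄ = 501.0750 − 1.099 × 4.2083 = 496.4500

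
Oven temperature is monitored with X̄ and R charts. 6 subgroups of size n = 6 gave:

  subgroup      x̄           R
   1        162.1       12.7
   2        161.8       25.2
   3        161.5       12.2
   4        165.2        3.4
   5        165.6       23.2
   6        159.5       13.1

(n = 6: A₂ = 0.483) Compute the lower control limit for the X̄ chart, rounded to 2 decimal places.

155.39

X̄̄ = (162.1 + 161.8 + 161.5 + 165.2 + 165.6 + 159.5) / 6 = 975.7000 / 6 = 162.6167
R̄ = (12.7 + 25.2 + 12.2 + 3.4 + 23.2 + 13.1) / 6 = 89.8000 / 6 = 14.9667
LCL = X̄̄ − A₂·R̄ = 162.6167 − 0.483 × 14.9667 = 155.3878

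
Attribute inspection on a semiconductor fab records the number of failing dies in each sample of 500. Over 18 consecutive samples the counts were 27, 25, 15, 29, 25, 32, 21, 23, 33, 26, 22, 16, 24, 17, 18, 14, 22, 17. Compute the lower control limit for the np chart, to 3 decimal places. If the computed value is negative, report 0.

p̄ = Σdᵢ / (k·n) = 406 / (18 × 500) = 0.04511
LCL = np̄ − 3·√(np̄(1−p̄)) = 22.5556 − 3 × 4.6409 = 8.6328

8.633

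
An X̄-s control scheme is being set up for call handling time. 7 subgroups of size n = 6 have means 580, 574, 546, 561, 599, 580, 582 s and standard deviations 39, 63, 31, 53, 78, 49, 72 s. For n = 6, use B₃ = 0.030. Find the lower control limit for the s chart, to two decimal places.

1.65

s̄ = (39 + 63 + 31 + 53 + 78 + 49 + 72) / 7 = 55.0000
LCL_s = B₃·s̄ = 0.030 × 55.0000 = 1.6500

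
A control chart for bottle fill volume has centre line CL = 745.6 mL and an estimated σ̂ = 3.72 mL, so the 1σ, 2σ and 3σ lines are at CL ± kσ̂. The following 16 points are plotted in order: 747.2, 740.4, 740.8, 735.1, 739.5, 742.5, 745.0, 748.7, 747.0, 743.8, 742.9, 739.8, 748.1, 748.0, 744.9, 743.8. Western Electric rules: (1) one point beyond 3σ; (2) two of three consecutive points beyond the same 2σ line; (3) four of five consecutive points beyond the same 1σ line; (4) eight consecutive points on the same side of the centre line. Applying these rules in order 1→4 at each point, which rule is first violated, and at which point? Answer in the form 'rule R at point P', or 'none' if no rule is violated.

Zone of each point (C = within 1σ̂, B = 1σ̂–2σ̂, A = 2σ̂–3σ̂, * = beyond 3σ̂; sign = side of CL): 1:+C, 2:-B, 3:-B, 4:-A, 5:-B, 6:-C, 7:-C, 8:+C, 9:+C, 10:-C, 11:-C, 12:-B, 13:+C, 14:+C, 15:-C, 16:-C
Rule 3 (four of five consecutive points beyond the same 1σ limit) is satisfied at point 5.

rule 3 at point 5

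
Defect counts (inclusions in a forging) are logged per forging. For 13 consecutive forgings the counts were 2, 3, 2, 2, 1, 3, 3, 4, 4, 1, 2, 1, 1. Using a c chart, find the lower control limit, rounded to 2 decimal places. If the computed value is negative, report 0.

c̄ = (2 + 3 + 2 + 2 + 1 + 3 + 3 + 4 + 4 + 1 + 2 + 1 + 1) / 13 = 29 / 13 = 2.2308
LCL = c̄ − 3√c̄ = 2.2308 − 3 × 1.4936 = -2.2500 → 0 (cannot be negative)

0.00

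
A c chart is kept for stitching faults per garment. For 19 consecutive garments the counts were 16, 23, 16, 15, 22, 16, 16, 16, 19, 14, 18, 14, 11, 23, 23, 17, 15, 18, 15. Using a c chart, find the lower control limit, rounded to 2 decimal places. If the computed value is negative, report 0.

c̄ = (16 + 23 + 16 + 15 + 22 + 16 + 16 + 16 + 19 + 14 + 18 + 14 + 11 + 23 + 23 + 17 + 15 + 18 + 15) / 19 = 327 / 19 = 17.2105
LCL = c̄ − 3√c̄ = 17.2105 − 3 × 4.1486 = 4.7649

4.76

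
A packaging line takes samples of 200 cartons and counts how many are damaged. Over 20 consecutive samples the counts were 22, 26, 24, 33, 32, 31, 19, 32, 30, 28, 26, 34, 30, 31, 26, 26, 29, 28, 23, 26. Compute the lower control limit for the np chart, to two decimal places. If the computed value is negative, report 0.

13.12

p̄ = Σdᵢ / (k·n) = 556 / (20 × 200) = 0.13900
LCL = np̄ − 3·√(np̄(1−p̄)) = 27.8000 − 3 × 4.8924 = 13.1227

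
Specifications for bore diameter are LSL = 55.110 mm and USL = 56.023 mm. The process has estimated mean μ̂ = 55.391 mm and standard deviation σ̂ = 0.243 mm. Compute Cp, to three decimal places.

0.626

Cp = (USL − LSL) / (6σ̂) = (56.023 − 55.110) / (6 × 0.243) = 0.9130 / 1.4580 = 0.6262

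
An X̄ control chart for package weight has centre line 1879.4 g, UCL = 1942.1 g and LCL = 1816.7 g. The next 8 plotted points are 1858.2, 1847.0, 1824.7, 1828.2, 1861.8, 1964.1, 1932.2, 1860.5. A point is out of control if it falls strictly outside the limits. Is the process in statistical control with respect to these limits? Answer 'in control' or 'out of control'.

out of control

Compare each point to [1816.7, 1942.1]: sample 6 = 1964.1 > UCL.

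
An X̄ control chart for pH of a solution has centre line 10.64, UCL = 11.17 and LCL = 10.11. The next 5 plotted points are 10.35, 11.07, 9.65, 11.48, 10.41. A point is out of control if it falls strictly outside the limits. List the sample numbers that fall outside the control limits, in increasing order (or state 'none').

3, 4

Compare each point to [10.11, 11.17]: sample 3 = 9.65 < LCL; sample 4 = 11.48 > UCL.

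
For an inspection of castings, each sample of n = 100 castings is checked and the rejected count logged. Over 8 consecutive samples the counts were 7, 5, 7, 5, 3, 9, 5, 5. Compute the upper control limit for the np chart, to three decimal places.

12.734

p̄ = Σdᵢ / (k·n) = 46 / (8 × 100) = 0.05750
UCL = np̄ + 3·√(np̄(1−p̄)) = 5.7500 + 3 × √(5.7500×0.94250) = 5.7500 + 3 × 2.3280 = 12.7339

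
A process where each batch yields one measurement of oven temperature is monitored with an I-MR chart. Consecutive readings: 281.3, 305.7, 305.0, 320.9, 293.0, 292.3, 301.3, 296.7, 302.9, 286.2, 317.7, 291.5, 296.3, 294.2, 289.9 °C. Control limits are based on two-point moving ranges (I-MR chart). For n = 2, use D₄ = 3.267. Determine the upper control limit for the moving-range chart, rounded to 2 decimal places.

40.84

Moving ranges: 24.4, 0.7, 15.9, 27.9, 0.7, 9.0, 4.6, 6.2, 16.7, 31.5, 26.2, 4.8, 2.1, 4.3; M̄R̄ = 175.0000 / 14 = 12.5000
UCL_MR = D₄·M̄R̄ = 3.267 × 12.5000 = 40.8375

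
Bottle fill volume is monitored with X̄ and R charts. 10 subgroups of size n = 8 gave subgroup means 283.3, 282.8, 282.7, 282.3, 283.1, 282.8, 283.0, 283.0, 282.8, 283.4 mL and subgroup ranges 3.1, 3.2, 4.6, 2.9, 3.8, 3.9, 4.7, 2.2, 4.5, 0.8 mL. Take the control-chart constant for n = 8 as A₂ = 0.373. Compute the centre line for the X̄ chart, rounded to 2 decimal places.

282.92

X̄̄ = (283.3 + 282.8 + 282.7 + 282.3 + 283.1 + 282.8 + 283.0 + 283.0 + 282.8 + 283.4) / 10 = 2829.2000 / 10 = 282.9200
CL = X̄̄ = 282.9200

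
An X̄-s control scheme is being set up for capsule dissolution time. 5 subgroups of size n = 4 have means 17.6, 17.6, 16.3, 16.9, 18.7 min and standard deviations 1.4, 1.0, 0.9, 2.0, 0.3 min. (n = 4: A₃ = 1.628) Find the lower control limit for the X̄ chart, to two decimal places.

15.60

X̄̄ = (17.6 + 17.6 + 16.3 + 16.9 + 18.7) / 5 = 17.4200
s̄ = (1.4 + 1.0 + 0.9 + 2.0 + 0.3) / 5 = 1.1200
LCL = X̄̄ − A₃·s̄ = 17.4200 − 1.628 × 1.1200 = 15.5966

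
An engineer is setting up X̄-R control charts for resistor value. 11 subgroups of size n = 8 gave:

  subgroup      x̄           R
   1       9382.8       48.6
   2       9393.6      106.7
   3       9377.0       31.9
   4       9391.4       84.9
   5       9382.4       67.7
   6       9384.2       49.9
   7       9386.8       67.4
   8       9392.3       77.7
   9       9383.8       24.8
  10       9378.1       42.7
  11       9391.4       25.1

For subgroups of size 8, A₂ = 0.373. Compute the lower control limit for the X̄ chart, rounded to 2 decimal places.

9364.53

X̄̄ = (9382.8 + 9393.6 + 9377.0 + 9391.4 + 9382.4 + 9384.2 + 9386.8 + 9392.3 + 9383.8 + 9378.1 + 9391.4) / 11 = 103243.8000 / 11 = 9385.8000
R̄ = (48.6 + 106.7 + 31.9 + 84.9 + 67.7 + 49.9 + 67.4 + 77.7 + 24.8 + 42.7 + 25.1) / 11 = 627.4000 / 11 = 57.0364
LCL = X̄̄ − A₂·R̄ = 9385.8000 − 0.373 × 57.0364 = 9364.5254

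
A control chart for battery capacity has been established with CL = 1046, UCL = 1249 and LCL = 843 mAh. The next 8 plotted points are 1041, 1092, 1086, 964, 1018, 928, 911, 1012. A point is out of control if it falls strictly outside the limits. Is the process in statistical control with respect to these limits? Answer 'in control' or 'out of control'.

All 8 points lie within [843, 1249].

in control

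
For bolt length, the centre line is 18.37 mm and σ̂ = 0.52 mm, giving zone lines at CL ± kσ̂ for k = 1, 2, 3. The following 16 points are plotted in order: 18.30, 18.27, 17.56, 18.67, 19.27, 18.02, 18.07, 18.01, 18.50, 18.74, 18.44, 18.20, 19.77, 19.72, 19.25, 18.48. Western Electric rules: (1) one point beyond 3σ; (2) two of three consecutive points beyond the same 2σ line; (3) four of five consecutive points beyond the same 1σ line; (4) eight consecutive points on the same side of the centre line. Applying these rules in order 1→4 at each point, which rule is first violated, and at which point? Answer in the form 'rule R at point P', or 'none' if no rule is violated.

Zone of each point (C = within 1σ̂, B = 1σ̂–2σ̂, A = 2σ̂–3σ̂, * = beyond 3σ̂; sign = side of CL): 1:-C, 2:-C, 3:-B, 4:+C, 5:+B, 6:-C, 7:-C, 8:-C, 9:+C, 10:+C, 11:+C, 12:-C, 13:+A, 14:+A, 15:+B, 16:+C
Rule 2 (two of three consecutive points beyond the same 2σ limit) is satisfied at point 14.

rule 2 at point 14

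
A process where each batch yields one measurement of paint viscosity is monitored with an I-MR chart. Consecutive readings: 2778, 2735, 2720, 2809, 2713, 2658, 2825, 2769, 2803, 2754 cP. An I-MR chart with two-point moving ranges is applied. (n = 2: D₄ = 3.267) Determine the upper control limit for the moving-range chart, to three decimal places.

Moving ranges: 43, 15, 89, 96, 55, 167, 56, 34, 49; M̄R̄ = 604.0000 / 9 = 67.1111
UCL_MR = D₄·M̄R̄ = 3.267 × 67.1111 = 219.2520

219.252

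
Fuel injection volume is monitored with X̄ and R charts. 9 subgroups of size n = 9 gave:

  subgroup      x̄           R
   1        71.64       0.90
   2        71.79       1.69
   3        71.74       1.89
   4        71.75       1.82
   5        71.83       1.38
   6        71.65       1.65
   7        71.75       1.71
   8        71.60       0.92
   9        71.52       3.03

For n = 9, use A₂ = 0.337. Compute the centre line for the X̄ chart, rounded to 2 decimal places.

X̄̄ = (71.64 + 71.79 + 71.74 + 71.75 + 71.83 + 71.65 + 71.75 + 71.60 + 71.52) / 9 = 645.2700 / 9 = 71.6967
CL = X̄̄ = 71.6967

71.70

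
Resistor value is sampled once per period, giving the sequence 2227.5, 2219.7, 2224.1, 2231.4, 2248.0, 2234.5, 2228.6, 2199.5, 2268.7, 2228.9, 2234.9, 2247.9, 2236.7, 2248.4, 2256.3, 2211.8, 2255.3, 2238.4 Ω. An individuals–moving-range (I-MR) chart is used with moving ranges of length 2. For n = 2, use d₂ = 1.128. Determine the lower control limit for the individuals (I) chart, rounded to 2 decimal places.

X̄ = (2227.5 + 2219.7 + 2224.1 + 2231.4 + 2248.0 + 2234.5 + 2228.6 + 2199.5 + 2268.7 + 2228.9 + 2234.9 + 2247.9 + 2236.7 + 2248.4 + 2256.3 + 2211.8 + 2255.3 + 2238.4) / 18 = 2235.5889
Moving ranges: 7.8, 4.4, 7.3, 16.6, 13.5, 5.9, 29.1, 69.2, 39.8, 6.0, 13.0, 11.2, 11.7, 7.9, 44.5, 43.5, 16.9; M̄R̄ = 348.3000 / 17 = 20.4882
LCL = X̄ − 3·M̄R̄/d₂ = 2235.5889 − 3 × 20.4882 / 1.128 = 2181.0989

2181.10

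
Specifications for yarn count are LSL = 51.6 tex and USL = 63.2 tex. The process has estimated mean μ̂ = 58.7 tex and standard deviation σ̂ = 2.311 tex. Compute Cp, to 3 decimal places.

0.837

Cp = (USL − LSL) / (6σ̂) = (63.2 − 51.6) / (6 × 2.311) = 11.6000 / 13.8660 = 0.8366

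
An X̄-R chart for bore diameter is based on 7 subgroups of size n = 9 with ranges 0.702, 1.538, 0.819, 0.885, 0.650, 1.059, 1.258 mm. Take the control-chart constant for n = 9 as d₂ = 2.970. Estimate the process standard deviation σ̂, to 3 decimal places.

0.332

R̄ = (0.702 + 1.538 + 0.819 + 0.885 + 0.650 + 1.059 + 1.258) / 7 = 0.9873
σ̂ = R̄ / d₂ = 0.9873 / 2.970 = 0.3324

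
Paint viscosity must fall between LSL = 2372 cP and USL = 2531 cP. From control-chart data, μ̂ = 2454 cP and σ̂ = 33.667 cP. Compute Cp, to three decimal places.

0.787

Cp = (USL − LSL) / (6σ̂) = (2531 − 2372) / (6 × 33.667) = 159.0000 / 202.0020 = 0.7871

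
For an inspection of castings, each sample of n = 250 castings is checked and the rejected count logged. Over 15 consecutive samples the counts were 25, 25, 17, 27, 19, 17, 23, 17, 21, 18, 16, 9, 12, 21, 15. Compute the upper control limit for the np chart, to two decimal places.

31.31

p̄ = Σdᵢ / (k·n) = 282 / (15 × 250) = 0.07520
UCL = np̄ + 3·√(np̄(1−p̄)) = 18.8000 + 3 × √(18.8000×0.92480) = 18.8000 + 3 × 4.1697 = 31.3090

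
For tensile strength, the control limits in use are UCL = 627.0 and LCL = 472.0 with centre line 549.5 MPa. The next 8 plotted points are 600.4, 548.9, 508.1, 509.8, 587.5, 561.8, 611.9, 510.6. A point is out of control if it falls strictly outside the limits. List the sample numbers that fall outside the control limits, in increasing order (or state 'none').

none

All 8 points lie within [472.0, 627.0].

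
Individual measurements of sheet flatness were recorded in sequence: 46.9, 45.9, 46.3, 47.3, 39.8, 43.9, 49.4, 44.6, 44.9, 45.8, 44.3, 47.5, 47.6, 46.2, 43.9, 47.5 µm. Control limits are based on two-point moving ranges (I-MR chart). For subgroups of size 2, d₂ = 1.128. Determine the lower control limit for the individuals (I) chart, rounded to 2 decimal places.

X̄ = (46.9 + 45.9 + 46.3 + 47.3 + 39.8 + 43.9 + 49.4 + 44.6 + 44.9 + 45.8 + 44.3 + 47.5 + 47.6 + 46.2 + 43.9 + 47.5) / 16 = 45.7375
Moving ranges: 1.0, 0.4, 1.0, 7.5, 4.1, 5.5, 4.8, 0.3, 0.9, 1.5, 3.2, 0.1, 1.4, 2.3, 3.6; M̄R̄ = 37.6000 / 15 = 2.5067
LCL = X̄ − 3·M̄R̄/d₂ = 45.7375 − 3 × 2.5067 / 1.128 = 39.0708

39.07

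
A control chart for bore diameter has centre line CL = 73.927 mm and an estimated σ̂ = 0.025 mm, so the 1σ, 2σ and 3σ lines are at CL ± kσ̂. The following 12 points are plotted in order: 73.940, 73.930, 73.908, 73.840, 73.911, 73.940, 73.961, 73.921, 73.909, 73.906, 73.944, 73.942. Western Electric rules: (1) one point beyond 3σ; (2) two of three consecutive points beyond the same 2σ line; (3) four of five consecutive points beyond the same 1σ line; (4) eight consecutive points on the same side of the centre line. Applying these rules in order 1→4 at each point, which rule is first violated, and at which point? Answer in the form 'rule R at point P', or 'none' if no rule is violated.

rule 1 at point 4

Zone of each point (C = within 1σ̂, B = 1σ̂–2σ̂, A = 2σ̂–3σ̂, * = beyond 3σ̂; sign = side of CL): 1:+C, 2:+C, 3:-C, 4:-*, 5:-C, 6:+C, 7:+B, 8:-C, 9:-C, 10:-C, 11:+C, 12:+C
Rule 1 (one point beyond the 3σ limits) is satisfied at point 4.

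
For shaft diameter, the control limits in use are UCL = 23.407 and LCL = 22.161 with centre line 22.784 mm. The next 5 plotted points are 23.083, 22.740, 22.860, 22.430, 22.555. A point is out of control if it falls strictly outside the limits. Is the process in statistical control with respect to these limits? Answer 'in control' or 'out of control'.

in control

All 5 points lie within [22.161, 23.407].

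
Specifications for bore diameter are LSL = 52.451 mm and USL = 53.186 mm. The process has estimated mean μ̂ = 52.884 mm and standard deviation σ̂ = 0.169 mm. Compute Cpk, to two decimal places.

0.60

Cpu = (USL − μ̂) / (3σ̂) = (53.186 − 52.884) / (3 × 0.169) = 0.5957; Cpl = (μ̂ − LSL) / (3σ̂) = (52.884 − 52.451) / (3 × 0.169) = 0.8540; Cpk = min(Cpu, Cpl) = 0.5957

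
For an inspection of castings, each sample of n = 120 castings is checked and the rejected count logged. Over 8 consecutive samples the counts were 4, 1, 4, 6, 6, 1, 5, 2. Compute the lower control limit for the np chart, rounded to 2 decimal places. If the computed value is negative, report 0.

p̄ = Σdᵢ / (k·n) = 29 / (8 × 120) = 0.03021
LCL = np̄ − 3·√(np̄(1−p̄)) = 3.6250 − 3 × 1.8750 = -1.9999 → 0 (negative, so LCL = 0)

0.00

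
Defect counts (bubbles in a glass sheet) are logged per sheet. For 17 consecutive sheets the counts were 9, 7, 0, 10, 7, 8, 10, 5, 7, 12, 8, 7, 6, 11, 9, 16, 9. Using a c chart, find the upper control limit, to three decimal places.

c̄ = (9 + 7 + 0 + 10 + 7 + 8 + 10 + 5 + 7 + 12 + 8 + 7 + 6 + 11 + 9 + 16 + 9) / 17 = 141 / 17 = 8.2941
UCL = c̄ + 3√c̄ = 8.2941 + 3 × √8.2941 = 8.2941 + 3 × 2.8800 = 16.9340

16.934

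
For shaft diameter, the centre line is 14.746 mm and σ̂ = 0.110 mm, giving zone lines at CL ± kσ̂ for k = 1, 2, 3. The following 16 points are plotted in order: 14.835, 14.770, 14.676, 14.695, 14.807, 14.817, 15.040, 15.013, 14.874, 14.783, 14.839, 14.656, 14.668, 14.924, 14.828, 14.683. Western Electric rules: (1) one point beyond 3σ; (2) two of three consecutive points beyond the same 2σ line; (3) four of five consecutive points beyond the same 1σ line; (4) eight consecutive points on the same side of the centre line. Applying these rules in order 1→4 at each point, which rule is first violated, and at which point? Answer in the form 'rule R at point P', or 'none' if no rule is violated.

rule 2 at point 8

Zone of each point (C = within 1σ̂, B = 1σ̂–2σ̂, A = 2σ̂–3σ̂, * = beyond 3σ̂; sign = side of CL): 1:+C, 2:+C, 3:-C, 4:-C, 5:+C, 6:+C, 7:+A, 8:+A, 9:+B, 10:+C, 11:+C, 12:-C, 13:-C, 14:+B, 15:+C, 16:-C
Rule 2 (two of three consecutive points beyond the same 2σ limit) is satisfied at point 8.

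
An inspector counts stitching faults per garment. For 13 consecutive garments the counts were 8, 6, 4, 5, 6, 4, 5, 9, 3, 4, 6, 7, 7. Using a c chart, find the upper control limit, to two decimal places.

c̄ = (8 + 6 + 4 + 5 + 6 + 4 + 5 + 9 + 3 + 4 + 6 + 7 + 7) / 13 = 74 / 13 = 5.6923
UCL = c̄ + 3√c̄ = 5.6923 + 3 × √5.6923 = 5.6923 + 3 × 2.3859 = 12.8499

12.85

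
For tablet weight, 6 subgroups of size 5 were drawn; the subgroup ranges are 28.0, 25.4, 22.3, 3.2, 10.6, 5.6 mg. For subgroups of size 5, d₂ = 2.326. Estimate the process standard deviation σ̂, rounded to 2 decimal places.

6.81

R̄ = (28.0 + 25.4 + 22.3 + 3.2 + 10.6 + 5.6) / 6 = 15.8500
σ̂ = R̄ / d₂ = 15.8500 / 2.326 = 6.8143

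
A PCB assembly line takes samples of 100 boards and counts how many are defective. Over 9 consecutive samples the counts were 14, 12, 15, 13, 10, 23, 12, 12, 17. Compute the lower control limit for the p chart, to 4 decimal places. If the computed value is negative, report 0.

p̄ = Σdᵢ / (k·n) = 128 / (9 × 100) = 0.14222
LCL = p̄ − 3·√(p̄(1−p̄)/n) = 0.14222 − 3 × 0.03493 = 0.03744

0.0374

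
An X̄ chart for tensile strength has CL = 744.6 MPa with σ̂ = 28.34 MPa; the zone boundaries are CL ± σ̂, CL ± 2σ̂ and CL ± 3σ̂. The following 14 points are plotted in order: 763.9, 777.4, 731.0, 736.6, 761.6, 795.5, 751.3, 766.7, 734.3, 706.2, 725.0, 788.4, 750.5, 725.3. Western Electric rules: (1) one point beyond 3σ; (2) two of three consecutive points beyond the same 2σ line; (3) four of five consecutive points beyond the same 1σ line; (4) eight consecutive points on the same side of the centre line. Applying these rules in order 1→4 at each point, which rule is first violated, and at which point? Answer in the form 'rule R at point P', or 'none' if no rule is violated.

none

Zone of each point (C = within 1σ̂, B = 1σ̂–2σ̂, A = 2σ̂–3σ̂, * = beyond 3σ̂; sign = side of CL): 1:+C, 2:+B, 3:-C, 4:-C, 5:+C, 6:+B, 7:+C, 8:+C, 9:-C, 10:-B, 11:-C, 12:+B, 13:+C, 14:-C
No rule fires across all 14 points.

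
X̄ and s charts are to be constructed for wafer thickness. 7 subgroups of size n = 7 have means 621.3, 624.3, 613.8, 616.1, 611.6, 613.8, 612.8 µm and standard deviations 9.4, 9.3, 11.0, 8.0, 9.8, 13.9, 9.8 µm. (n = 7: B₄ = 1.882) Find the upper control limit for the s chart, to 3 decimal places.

s̄ = (9.4 + 9.3 + 11.0 + 8.0 + 9.8 + 13.9 + 9.8) / 7 = 10.1714
UCL_s = B₄·s̄ = 1.882 × 10.1714 = 19.1426

19.143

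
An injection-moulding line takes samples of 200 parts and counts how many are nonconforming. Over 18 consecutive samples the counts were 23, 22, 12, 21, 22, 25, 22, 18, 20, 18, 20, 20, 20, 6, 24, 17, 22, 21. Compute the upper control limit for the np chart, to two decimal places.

32.23

p̄ = Σdᵢ / (k·n) = 353 / (18 × 200) = 0.09806
UCL = np̄ + 3·√(np̄(1−p̄)) = 19.6111 + 3 × √(19.6111×0.90194) = 19.6111 + 3 × 4.2057 = 32.2283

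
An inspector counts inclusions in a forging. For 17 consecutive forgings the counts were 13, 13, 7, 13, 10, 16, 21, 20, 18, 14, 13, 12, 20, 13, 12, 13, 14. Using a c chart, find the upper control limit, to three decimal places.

25.554

c̄ = (13 + 13 + 7 + 13 + 10 + 16 + 21 + 20 + 18 + 14 + 13 + 12 + 20 + 13 + 12 + 13 + 14) / 17 = 242 / 17 = 14.2353
UCL = c̄ + 3√c̄ = 14.2353 + 3 × √14.2353 = 14.2353 + 3 × 3.7730 = 25.5542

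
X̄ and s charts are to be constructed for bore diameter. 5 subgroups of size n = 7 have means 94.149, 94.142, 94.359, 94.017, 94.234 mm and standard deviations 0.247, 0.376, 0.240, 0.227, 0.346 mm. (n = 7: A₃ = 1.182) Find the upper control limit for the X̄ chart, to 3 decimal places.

X̄̄ = (94.149 + 94.142 + 94.359 + 94.017 + 94.234) / 5 = 94.1802
s̄ = (0.247 + 0.376 + 0.240 + 0.227 + 0.346) / 5 = 0.2872
UCL = X̄̄ + A₃·s̄ = 94.1802 + 1.182 × 0.2872 = 94.5197

94.520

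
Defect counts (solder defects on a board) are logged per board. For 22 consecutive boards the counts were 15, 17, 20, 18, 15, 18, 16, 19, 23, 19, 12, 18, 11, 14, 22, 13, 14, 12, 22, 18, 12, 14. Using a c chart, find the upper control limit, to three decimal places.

28.624

c̄ = (15 + 17 + 20 + 18 + 15 + 18 + 16 + 19 + 23 + 19 + 12 + 18 + 11 + 14 + 22 + 13 + 14 + 12 + 22 + 18 + 12 + 14) / 22 = 362 / 22 = 16.4545
UCL = c̄ + 3√c̄ = 16.4545 + 3 × √16.4545 = 16.4545 + 3 × 4.0564 = 28.6238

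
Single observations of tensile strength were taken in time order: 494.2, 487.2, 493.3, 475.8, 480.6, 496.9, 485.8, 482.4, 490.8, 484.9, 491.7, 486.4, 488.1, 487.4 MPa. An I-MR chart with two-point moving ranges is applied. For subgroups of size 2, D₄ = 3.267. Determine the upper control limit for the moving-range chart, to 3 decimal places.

23.874

Moving ranges: 7.0, 6.1, 17.5, 4.8, 16.3, 11.1, 3.4, 8.4, 5.9, 6.8, 5.3, 1.7, 0.7; M̄R̄ = 95.0000 / 13 = 7.3077
UCL_MR = D₄·M̄R̄ = 3.267 × 7.3077 = 23.8742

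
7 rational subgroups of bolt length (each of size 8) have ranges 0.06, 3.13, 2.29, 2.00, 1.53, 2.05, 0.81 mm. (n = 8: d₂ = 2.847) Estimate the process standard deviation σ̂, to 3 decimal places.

0.596

R̄ = (0.06 + 3.13 + 2.29 + 2.00 + 1.53 + 2.05 + 0.81) / 7 = 1.6957
σ̂ = R̄ / d₂ = 1.6957 / 2.847 = 0.5956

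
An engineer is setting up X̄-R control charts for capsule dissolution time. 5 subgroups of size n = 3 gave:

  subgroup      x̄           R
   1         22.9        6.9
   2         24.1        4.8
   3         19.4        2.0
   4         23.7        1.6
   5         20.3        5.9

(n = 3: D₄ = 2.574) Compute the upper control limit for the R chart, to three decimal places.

10.914

R̄ = (6.9 + 4.8 + 2.0 + 1.6 + 5.9) / 5 = 21.2000 / 5 = 4.2400
UCL_R = D₄·R̄ = 2.574 × 4.2400 = 10.9138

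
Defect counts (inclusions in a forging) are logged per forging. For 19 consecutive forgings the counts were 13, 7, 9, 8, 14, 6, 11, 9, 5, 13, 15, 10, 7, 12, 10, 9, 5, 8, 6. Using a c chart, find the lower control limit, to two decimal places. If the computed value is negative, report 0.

0.16

c̄ = (13 + 7 + 9 + 8 + 14 + 6 + 11 + 9 + 5 + 13 + 15 + 10 + 7 + 12 + 10 + 9 + 5 + 8 + 6) / 19 = 177 / 19 = 9.3158
LCL = c̄ − 3√c̄ = 9.3158 − 3 × 3.0522 = 0.1593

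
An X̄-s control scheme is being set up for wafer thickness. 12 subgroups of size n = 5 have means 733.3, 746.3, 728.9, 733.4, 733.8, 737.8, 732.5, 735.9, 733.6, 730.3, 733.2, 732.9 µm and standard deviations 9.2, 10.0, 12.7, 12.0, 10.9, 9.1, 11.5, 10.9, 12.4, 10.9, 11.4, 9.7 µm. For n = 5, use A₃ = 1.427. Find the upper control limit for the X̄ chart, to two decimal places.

X̄̄ = (733.3 + 746.3 + 728.9 + 733.4 + 733.8 + 737.8 + 732.5 + 735.9 + 733.6 + 730.3 + 733.2 + 732.9) / 12 = 734.3250
s̄ = (9.2 + 10.0 + 12.7 + 12.0 + 10.9 + 9.1 + 11.5 + 10.9 + 12.4 + 10.9 + 11.4 + 9.7) / 12 = 10.8917
UCL = X̄̄ + A₃·s̄ = 734.3250 + 1.427 × 10.8917 = 749.8674

749.87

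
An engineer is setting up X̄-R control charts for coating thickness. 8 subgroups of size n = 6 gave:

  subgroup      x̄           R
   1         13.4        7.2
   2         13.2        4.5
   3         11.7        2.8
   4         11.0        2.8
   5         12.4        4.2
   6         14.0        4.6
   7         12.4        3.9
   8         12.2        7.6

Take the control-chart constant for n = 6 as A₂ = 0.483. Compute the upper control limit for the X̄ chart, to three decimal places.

X̄̄ = (13.4 + 13.2 + 11.7 + 11.0 + 12.4 + 14.0 + 12.4 + 12.2) / 8 = 100.3000 / 8 = 12.5375
R̄ = (7.2 + 4.5 + 2.8 + 2.8 + 4.2 + 4.6 + 3.9 + 7.6) / 8 = 37.6000 / 8 = 4.7000
UCL = X̄̄ + A₂·R̄ = 12.5375 + 0.483 × 4.7000 = 14.8076

14.808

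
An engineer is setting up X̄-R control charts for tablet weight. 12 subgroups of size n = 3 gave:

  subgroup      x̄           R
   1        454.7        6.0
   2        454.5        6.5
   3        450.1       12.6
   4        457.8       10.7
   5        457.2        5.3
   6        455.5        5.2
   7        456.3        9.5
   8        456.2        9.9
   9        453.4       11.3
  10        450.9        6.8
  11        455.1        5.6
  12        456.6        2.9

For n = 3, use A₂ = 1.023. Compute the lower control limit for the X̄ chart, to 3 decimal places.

446.990

X̄̄ = (454.7 + 454.5 + 450.1 + 457.8 + 457.2 + 455.5 + 456.3 + 456.2 + 453.4 + 450.9 + 455.1 + 456.6) / 12 = 5458.3000 / 12 = 454.8583
R̄ = (6.0 + 6.5 + 12.6 + 10.7 + 5.3 + 5.2 + 9.5 + 9.9 + 11.3 + 6.8 + 5.6 + 2.9) / 12 = 92.3000 / 12 = 7.6917
LCL = X̄̄ − A₂·R̄ = 454.8583 − 1.023 × 7.6917 = 446.9898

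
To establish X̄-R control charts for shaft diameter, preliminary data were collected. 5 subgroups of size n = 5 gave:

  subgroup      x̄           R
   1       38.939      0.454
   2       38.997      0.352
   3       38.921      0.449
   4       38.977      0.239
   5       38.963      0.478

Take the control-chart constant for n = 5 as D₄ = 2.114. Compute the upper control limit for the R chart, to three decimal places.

R̄ = (0.454 + 0.352 + 0.449 + 0.239 + 0.478) / 5 = 1.9720 / 5 = 0.3944
UCL_R = D₄·R̄ = 2.114 × 0.3944 = 0.8338

0.834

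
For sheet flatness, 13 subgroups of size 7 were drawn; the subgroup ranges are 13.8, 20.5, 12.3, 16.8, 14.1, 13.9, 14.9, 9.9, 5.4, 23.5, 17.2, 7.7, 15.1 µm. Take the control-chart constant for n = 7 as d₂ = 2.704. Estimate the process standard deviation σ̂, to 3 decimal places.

5.266

R̄ = (13.8 + 20.5 + 12.3 + 16.8 + 14.1 + 13.9 + 14.9 + 9.9 + 5.4 + 23.5 + 17.2 + 7.7 + 15.1) / 13 = 14.2385
σ̂ = R̄ / d₂ = 14.2385 / 2.704 = 5.2657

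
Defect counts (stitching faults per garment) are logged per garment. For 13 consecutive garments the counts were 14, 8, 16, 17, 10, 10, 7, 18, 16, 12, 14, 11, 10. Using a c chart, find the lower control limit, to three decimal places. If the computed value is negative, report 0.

1.916

c̄ = (14 + 8 + 16 + 17 + 10 + 10 + 7 + 18 + 16 + 12 + 14 + 11 + 10) / 13 = 163 / 13 = 12.5385
LCL = c̄ − 3√c̄ = 12.5385 − 3 × 3.5410 = 1.9156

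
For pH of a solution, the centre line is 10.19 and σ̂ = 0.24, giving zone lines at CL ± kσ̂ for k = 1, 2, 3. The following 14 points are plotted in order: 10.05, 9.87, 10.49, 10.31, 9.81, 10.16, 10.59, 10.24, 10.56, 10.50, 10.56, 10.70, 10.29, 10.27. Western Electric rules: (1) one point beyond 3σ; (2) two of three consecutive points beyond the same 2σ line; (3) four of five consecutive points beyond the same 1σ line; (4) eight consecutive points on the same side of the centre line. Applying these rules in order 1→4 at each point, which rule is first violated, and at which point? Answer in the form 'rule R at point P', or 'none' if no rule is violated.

rule 3 at point 11

Zone of each point (C = within 1σ̂, B = 1σ̂–2σ̂, A = 2σ̂–3σ̂, * = beyond 3σ̂; sign = side of CL): 1:-C, 2:-B, 3:+B, 4:+C, 5:-B, 6:-C, 7:+B, 8:+C, 9:+B, 10:+B, 11:+B, 12:+A, 13:+C, 14:+C
Rule 3 (four of five consecutive points beyond the same 1σ limit) is satisfied at point 11.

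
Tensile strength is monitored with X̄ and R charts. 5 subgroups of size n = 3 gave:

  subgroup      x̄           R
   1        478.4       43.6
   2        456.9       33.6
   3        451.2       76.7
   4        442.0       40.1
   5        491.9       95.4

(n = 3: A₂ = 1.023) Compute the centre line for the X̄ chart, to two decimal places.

464.08

X̄̄ = (478.4 + 456.9 + 451.2 + 442.0 + 491.9) / 5 = 2320.4000 / 5 = 464.0800
CL = X̄̄ = 464.0800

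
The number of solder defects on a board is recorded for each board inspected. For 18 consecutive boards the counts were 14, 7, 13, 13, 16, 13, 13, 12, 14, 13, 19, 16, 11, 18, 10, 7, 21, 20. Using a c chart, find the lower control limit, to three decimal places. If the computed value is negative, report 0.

2.709

c̄ = (14 + 7 + 13 + 13 + 16 + 13 + 13 + 12 + 14 + 13 + 19 + 16 + 11 + 18 + 10 + 7 + 21 + 20) / 18 = 250 / 18 = 13.8889
LCL = c̄ − 3√c̄ = 13.8889 − 3 × 3.7268 = 2.7085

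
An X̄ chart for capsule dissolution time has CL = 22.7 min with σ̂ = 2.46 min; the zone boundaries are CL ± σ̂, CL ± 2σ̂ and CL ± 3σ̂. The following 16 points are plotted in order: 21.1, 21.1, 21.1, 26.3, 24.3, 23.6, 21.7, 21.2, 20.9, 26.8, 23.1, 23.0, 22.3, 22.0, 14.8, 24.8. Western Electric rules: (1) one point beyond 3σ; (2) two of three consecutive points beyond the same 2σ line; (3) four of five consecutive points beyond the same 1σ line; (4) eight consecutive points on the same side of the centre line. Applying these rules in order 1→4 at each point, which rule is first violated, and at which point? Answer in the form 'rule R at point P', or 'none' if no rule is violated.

Zone of each point (C = within 1σ̂, B = 1σ̂–2σ̂, A = 2σ̂–3σ̂, * = beyond 3σ̂; sign = side of CL): 1:-C, 2:-C, 3:-C, 4:+B, 5:+C, 6:+C, 7:-C, 8:-C, 9:-C, 10:+B, 11:+C, 12:+C, 13:-C, 14:-C, 15:-*, 16:+C
Rule 1 (one point beyond the 3σ limits) is satisfied at point 15.

rule 1 at point 15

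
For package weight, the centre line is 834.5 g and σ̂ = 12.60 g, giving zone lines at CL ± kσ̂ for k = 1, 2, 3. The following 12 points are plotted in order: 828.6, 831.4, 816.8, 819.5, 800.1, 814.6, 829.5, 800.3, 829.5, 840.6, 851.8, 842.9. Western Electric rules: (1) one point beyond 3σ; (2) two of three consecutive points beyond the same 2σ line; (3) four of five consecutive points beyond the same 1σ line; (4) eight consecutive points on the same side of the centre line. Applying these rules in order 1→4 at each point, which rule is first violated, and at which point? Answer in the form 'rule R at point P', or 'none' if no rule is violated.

rule 3 at point 6

Zone of each point (C = within 1σ̂, B = 1σ̂–2σ̂, A = 2σ̂–3σ̂, * = beyond 3σ̂; sign = side of CL): 1:-C, 2:-C, 3:-B, 4:-B, 5:-A, 6:-B, 7:-C, 8:-A, 9:-C, 10:+C, 11:+B, 12:+C
Rule 3 (four of five consecutive points beyond the same 1σ limit) is satisfied at point 6.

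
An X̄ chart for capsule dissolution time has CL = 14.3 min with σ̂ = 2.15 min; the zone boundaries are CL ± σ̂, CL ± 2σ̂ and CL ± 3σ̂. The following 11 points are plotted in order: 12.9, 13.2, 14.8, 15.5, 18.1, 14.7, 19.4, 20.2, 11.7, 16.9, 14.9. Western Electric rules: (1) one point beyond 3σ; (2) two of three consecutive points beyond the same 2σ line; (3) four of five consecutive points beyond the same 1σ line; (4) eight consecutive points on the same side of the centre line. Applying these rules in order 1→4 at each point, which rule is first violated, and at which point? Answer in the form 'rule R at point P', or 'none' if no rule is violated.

rule 2 at point 8

Zone of each point (C = within 1σ̂, B = 1σ̂–2σ̂, A = 2σ̂–3σ̂, * = beyond 3σ̂; sign = side of CL): 1:-C, 2:-C, 3:+C, 4:+C, 5:+B, 6:+C, 7:+A, 8:+A, 9:-B, 10:+B, 11:+C
Rule 2 (two of three consecutive points beyond the same 2σ limit) is satisfied at point 8.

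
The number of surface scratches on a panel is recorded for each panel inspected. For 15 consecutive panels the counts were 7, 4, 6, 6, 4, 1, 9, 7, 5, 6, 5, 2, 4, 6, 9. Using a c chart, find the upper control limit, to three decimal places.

c̄ = (7 + 4 + 6 + 6 + 4 + 1 + 9 + 7 + 5 + 6 + 5 + 2 + 4 + 6 + 9) / 15 = 81 / 15 = 5.4000
UCL = c̄ + 3√c̄ = 5.4000 + 3 × √5.4000 = 5.4000 + 3 × 2.3238 = 12.3714

12.371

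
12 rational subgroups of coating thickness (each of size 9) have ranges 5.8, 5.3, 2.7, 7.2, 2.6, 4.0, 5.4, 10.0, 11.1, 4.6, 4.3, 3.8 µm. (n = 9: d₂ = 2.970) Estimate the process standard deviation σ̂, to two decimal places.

1.87

R̄ = (5.8 + 5.3 + 2.7 + 7.2 + 2.6 + 4.0 + 5.4 + 10.0 + 11.1 + 4.6 + 4.3 + 3.8) / 12 = 5.5667
σ̂ = R̄ / d₂ = 5.5667 / 2.970 = 1.8743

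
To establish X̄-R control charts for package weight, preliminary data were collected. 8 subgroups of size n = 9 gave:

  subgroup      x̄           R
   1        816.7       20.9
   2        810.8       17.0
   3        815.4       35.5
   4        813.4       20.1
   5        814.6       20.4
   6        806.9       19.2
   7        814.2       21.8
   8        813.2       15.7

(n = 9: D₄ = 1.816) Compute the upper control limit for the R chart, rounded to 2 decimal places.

R̄ = (20.9 + 17.0 + 35.5 + 20.1 + 20.4 + 19.2 + 21.8 + 15.7) / 8 = 170.6000 / 8 = 21.3250
UCL_R = D₄·R̄ = 1.816 × 21.3250 = 38.7262

38.73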